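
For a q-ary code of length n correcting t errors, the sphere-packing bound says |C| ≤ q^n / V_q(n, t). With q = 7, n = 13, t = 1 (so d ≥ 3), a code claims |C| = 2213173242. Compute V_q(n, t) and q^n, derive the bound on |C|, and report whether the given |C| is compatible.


V_q(n, t) = 79, q^n = 96889010407, Hamming bound = 1226443169, |C| = 2213173242 > bound (violated).

Step 1: Compute V_q(n, t) = Σ_{j=0}^1 C(n, j) (q−1)^j.
  j = 0: C(13,0)·(6)^0 = 1·1 = 1.
  j = 1: C(13,1)·(6)^1 = 13·6 = 78.
  V_q(n, t) = 1 + 78 = 79.
Step 2: q^n = 7^13 = 96889010407.
Step 3: Hamming bound ⌊q^n / V_q(n,t)⌋ = ⌊96889010407/79⌋ = 1226443169.
Step 4: Compare |C| = 2213173242 to 1226443169: violated.
The claimed |C| lies above the Hamming bound, so no 7-ary code of length 13 with d ≥ 3 can have 2213173242 codewords.


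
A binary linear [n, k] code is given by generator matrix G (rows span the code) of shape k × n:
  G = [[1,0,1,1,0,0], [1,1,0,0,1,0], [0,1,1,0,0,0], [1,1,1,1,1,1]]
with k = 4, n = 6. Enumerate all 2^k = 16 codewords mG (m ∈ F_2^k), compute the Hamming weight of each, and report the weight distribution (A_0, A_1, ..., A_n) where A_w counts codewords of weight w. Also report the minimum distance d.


Weight distribution: A_0 = 1, A_2 = 3, A_3 = 8, A_4 = 3, A_6 = 1. Minimum distance d = 2.

Enumerate all 2^4 = 16 messages m ∈ F_2^4.
For each, compute codeword c = mG in F_2^6, then tally its weight.
  m = 0000 → c = 000000, weight = 0.
  m = 1000 → c = 101100, weight = 3.
  m = 0100 → c = 110010, weight = 3.
  m = 1100 → c = 011110, weight = 4.
  m = 0010 → c = 011000, weight = 2.
  m = 1010 → c = 110100, weight = 3.
  m = 0110 → c = 101010, weight = 3.
  m = 1110 → c = 000110, weight = 2.
  m = 0001 → c = 111111, weight = 6.
  m = 1001 → c = 010011, weight = 3.
  m = 0101 → c = 001101, weight = 3.
  m = 1101 → c = 100001, weight = 2.
  m = 0011 → c = 100111, weight = 4.
  m = 1011 → c = 001011, weight = 3.
  m = 0111 → c = 010101, weight = 3.
  m = 1111 → c = 111001, weight = 4.
Tally weights:
  weight 0: 1 codewords.
  weight 2: 3 codewords.
  weight 3: 8 codewords.
  weight 4: 3 codewords.
  weight 6: 1 codewords.
Minimum distance d = smallest w > 0 with A_w > 0 = 2.
Sanity: Σ A_w = 16 = 2^4 = 16 ✓.


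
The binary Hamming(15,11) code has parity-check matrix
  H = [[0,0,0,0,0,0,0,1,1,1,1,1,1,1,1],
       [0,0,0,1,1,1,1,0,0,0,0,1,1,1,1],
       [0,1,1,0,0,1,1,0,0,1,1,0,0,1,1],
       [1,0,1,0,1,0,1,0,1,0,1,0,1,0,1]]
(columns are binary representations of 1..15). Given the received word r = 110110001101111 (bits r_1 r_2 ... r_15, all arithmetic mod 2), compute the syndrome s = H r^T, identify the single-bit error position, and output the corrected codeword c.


s = (0, 0, 0, 1)^T, error position = 1, corrected codeword c = 010110001101111

Compute s = H r^T mod 2 one row at a time:
  s_1 = 0 + 1 + 1 + 0 + 1 + 1 + 1 + 1 = 6 ≡ 0 (mod 2).
  s_2 = 1 + 1 + 0 + 0 + 1 + 1 + 1 + 1 = 6 ≡ 0 (mod 2).
  s_3 = 1 + 0 + 0 + 0 + 1 + 0 + 1 + 1 = 4 ≡ 0 (mod 2).
  s_4 = 1 + 0 + 1 + 0 + 1 + 0 + 1 + 1 = 5 ≡ 1 (mod 2).
s = (0, 0, 0, 1)^T — this equals column 1 of H (binary 0001), so error is at position 1.
Correct: flip bit 1 of r = 110110001101111 to get c = 010110001101111.


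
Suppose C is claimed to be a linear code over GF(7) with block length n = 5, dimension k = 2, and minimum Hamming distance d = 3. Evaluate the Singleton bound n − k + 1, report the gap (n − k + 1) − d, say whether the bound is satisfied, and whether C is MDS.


Singleton RHS = n − k + 1 = 4, slack = 1, bound satisfied, not MDS.

Singleton bound: d ≤ n − k + 1.
Here n = 5, k = 2, so n − k + 1 = 4.
Given d = 3, check d ≤ 4: YES.
Slack = (n − k + 1) − d = 1.
The code is NOT MDS (slack = 1 > 0).
Description: the claimed parameters are [5, 2, 3]_7; such a code would be non-MDS.


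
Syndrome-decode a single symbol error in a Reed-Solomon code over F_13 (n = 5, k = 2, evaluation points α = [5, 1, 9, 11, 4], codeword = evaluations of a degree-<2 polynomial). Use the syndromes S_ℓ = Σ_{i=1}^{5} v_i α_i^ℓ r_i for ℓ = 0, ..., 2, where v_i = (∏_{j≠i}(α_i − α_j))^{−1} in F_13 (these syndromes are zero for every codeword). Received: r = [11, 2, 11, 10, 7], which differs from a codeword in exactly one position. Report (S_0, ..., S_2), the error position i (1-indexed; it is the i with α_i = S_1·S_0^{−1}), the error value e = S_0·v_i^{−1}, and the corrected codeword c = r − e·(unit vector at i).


S = (10, 11, 3), error at position 1, error magnitude e = 11, c = [0, 2, 11, 10, 7].

Step 1: column multipliers v_i = (∏_{j≠i}(α_i − α_j))^{−1} mod 13.
  i = 1 (α = 5): (5−1)(5−9)(5−11)(5−4) = 4·(−4)·(−6)·1 = 96 ≡ 5, so v_1 = 5^{−1} = 8 (mod 13).
  i = 2 (α = 1): (1−5)(1−9)(1−11)(1−4) = (−4)·(−8)·(−10)·(−3) = 960 ≡ 11, so v_2 = 11^{−1} = 6 (mod 13).
  i = 3 (α = 9): (9−5)(9−1)(9−11)(9−4) = 4·8·(−2)·5 = −320 ≡ 5, so v_3 = 5^{−1} = 8 (mod 13).
  i = 4 (α = 11): (11−5)(11−1)(11−9)(11−4) = 6·10·2·7 = 840 ≡ 8, so v_4 = 8^{−1} = 5 (mod 13).
  i = 5 (α = 4): (4−5)(4−1)(4−9)(4−11) = (−1)·3·(−5)·(−7) = −105 ≡ 12, so v_5 = 12^{−1} = 12 (mod 13).
  v = [8, 6, 8, 5, 12].
Step 2: syndromes of r = [11, 2, 11, 10, 7] (all sums mod 13).
  S_0 = Σ v_i r_i = 8·11 + 6·2 + 8·11 + 5·10 + 12·7 = 322 ≡ 10.
  S_1 = Σ v_i α_i r_i = 8·5·11 + 6·1·2 + 8·9·11 + 5·11·10 + 12·4·7 = 2130 ≡ 11.
  α_i^2 mod 13 = [12, 1, 3, 4, 3].
  S_2 = Σ v_i α_i^2 r_i = 8·12·11 + 6·1·2 + 8·3·11 + 5·4·10 + 12·3·7 = 1784 ≡ 3.
  S = (10, 11, 3) ≠ 0, so r is not a codeword (an error is present).
Step 3: locate the error. For a single error e at position i, S_ℓ = v_i·e·α_i^ℓ, so α_err = S_1/S_0.
  S_0^{−1} = 10^{−1} = 4 (mod 13), so α_err = 11·4 = 44 ≡ 5 = α_1. Error position i = 1.
  Consistency check: S_2/S_1 = 3·6 = 18 ≡ 5 = α_err ✓ (single-error assumption holds).
Step 4: error magnitude e = S_0/v_1 = S_0·∏_{j≠1}(α_1 − α_j) = 10·5 = 50 ≡ 11 (mod 13).
Step 5: correct position 1: c_1 = r_1 − e = 11 − 11 ≡ 0 (mod 13). Hence c = [0, 2, 11, 10, 7].
  Check: interpolating c through the α_i gives m(x) = 9 + 6·x (degree < 2) with m(α_i) = c_i for every i, so c is indeed a codeword.


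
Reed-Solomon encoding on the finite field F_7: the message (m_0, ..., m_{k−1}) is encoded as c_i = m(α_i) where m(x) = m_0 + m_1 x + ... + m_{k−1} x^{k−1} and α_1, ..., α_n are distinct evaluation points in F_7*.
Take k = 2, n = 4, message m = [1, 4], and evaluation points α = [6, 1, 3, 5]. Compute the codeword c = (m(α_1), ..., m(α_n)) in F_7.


c = [4, 5, 6, 0]

Message polynomial: m(x) = 1 + 4·x (mod 7).
For each evaluation point α_i, compute m(α_i) mod 7:
  α_1 = 6: Horner steps 4 → 4, so m(6) = 4.
  α_2 = 1: Horner steps 4 → 5, so m(1) = 5.
  α_3 = 3: Horner steps 4 → 6, so m(3) = 6.
  α_4 = 5: Horner steps 4 → 0, so m(5) = 0.
Codeword c = [4, 5, 6, 0] ∈ F_7^4.


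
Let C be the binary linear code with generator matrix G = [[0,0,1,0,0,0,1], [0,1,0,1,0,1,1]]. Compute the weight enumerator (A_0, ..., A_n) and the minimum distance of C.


Weight distribution: A_0 = 1, A_2 = 1, A_4 = 2. Minimum distance d = 2.

Enumerate all 2^2 = 4 messages m ∈ F_2^2.
For each, compute codeword c = mG in F_2^7, then tally its weight.
  m = 00 → c = 0000000, weight = 0.
  m = 10 → c = 0010001, weight = 2.
  m = 01 → c = 0101011, weight = 4.
  m = 11 → c = 0111010, weight = 4.
Tally weights:
  weight 0: 1 codewords.
  weight 2: 1 codewords.
  weight 4: 2 codewords.
Minimum distance d = smallest w > 0 with A_w > 0 = 2.
Sanity: Σ A_w = 4 = 2^2 = 4 ✓.


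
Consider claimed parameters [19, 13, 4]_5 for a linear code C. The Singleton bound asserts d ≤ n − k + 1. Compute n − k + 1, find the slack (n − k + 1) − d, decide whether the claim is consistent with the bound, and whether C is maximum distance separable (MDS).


Singleton RHS = n − k + 1 = 7, slack = 3, bound satisfied, not MDS.

Singleton bound: d ≤ n − k + 1.
Here n = 19, k = 13, so n − k + 1 = 7.
Given d = 4, check d ≤ 7: YES.
Slack = (n − k + 1) − d = 3.
The code is NOT MDS (slack = 3 > 0).
Description: the claimed parameters are [19, 13, 4]_5; such a code would be non-MDS.


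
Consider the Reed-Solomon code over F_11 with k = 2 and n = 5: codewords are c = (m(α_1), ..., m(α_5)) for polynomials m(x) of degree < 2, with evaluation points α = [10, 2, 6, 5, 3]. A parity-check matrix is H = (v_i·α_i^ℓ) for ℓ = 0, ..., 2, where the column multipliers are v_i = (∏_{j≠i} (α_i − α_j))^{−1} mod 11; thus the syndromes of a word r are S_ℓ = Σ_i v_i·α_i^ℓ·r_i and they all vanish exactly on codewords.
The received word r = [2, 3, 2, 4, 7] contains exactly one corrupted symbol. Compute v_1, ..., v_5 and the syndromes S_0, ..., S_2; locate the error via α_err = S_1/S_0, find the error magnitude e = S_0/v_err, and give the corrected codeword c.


S = (7, 9, 10), error at position 3, error magnitude e = 5, c = [2, 3, 8, 4, 7].

Step 1: column multipliers v_i = (∏_{j≠i}(α_i − α_j))^{−1} mod 11.
  i = 1 (α = 10): (10−2)(10−6)(10−5)(10−3) = 8·4·5·7 = 1120 ≡ 9, so v_1 = 9^{−1} = 5 (mod 11).
  i = 2 (α = 2): (2−10)(2−6)(2−5)(2−3) = (−8)·(−4)·(−3)·(−1) = 96 ≡ 8, so v_2 = 8^{−1} = 7 (mod 11).
  i = 3 (α = 6): (6−10)(6−2)(6−5)(6−3) = (−4)·4·1·3 = −48 ≡ 7, so v_3 = 7^{−1} = 8 (mod 11).
  i = 4 (α = 5): (5−10)(5−2)(5−6)(5−3) = (−5)·3·(−1)·2 = 30 ≡ 8, so v_4 = 8^{−1} = 7 (mod 11).
  i = 5 (α = 3): (3−10)(3−2)(3−6)(3−5) = (−7)·1·(−3)·(−2) = −42 ≡ 2, so v_5 = 2^{−1} = 6 (mod 11).
  v = [5, 7, 8, 7, 6].
Step 2: syndromes of r = [2, 3, 2, 4, 7] (all sums mod 11).
  S_0 = Σ v_i r_i = 5·2 + 7·3 + 8·2 + 7·4 + 6·7 = 117 ≡ 7.
  S_1 = Σ v_i α_i r_i = 5·10·2 + 7·2·3 + 8·6·2 + 7·5·4 + 6·3·7 = 504 ≡ 9.
  α_i^2 mod 11 = [1, 4, 3, 3, 9].
  S_2 = Σ v_i α_i^2 r_i = 5·1·2 + 7·4·3 + 8·3·2 + 7·3·4 + 6·9·7 = 604 ≡ 10.
  S = (7, 9, 10) ≠ 0, so r is not a codeword (an error is present).
Step 3: locate the error. For a single error e at position i, S_ℓ = v_i·e·α_i^ℓ, so α_err = S_1/S_0.
  S_0^{−1} = 7^{−1} = 8 (mod 11), so α_err = 9·8 = 72 ≡ 6 = α_3. Error position i = 3.
  Consistency check: S_2/S_1 = 10·5 = 50 ≡ 6 = α_err ✓ (single-error assumption holds).
Step 4: error magnitude e = S_0/v_3 = S_0·∏_{j≠3}(α_3 − α_j) = 7·7 = 49 ≡ 5 (mod 11).
Step 5: correct position 3: c_3 = r_3 − e = 2 − 5 ≡ 8 (mod 11). Hence c = [2, 3, 8, 4, 7].
  Check: interpolating c through the α_i gives m(x) = 6 + 4·x (degree < 2) with m(α_i) = c_i for every i, so c is indeed a codeword.


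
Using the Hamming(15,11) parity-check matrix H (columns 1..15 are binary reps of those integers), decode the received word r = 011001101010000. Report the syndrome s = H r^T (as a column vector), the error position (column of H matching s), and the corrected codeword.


s = (0, 0, 1, 0)^T, error position = 2, corrected codeword c = 001001101010000

Compute s = H r^T mod 2 one row at a time:
  s_1 = 0 + 1 + 0 + 1 + 0 + 0 + 0 + 0 = 2 ≡ 0 (mod 2).
  s_2 = 0 + 0 + 1 + 1 + 0 + 0 + 0 + 0 = 2 ≡ 0 (mod 2).
  s_3 = 1 + 1 + 1 + 1 + 0 + 1 + 0 + 0 = 5 ≡ 1 (mod 2).
  s_4 = 0 + 1 + 0 + 1 + 1 + 1 + 0 + 0 = 4 ≡ 0 (mod 2).
s = (0, 0, 1, 0)^T — this equals column 2 of H (binary 0010), so error is at position 2.
Correct: flip bit 2 of r = 011001101010000 to get c = 001001101010000.


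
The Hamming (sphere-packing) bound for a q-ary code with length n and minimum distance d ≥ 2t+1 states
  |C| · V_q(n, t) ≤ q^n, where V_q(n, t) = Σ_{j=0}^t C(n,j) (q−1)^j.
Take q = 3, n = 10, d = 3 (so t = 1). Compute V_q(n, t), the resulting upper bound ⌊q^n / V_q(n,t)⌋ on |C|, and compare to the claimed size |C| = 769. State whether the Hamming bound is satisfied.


V_q(n, t) = 21, q^n = 59049, Hamming bound = 2811, |C| = 769 ≤ bound (satisfied).

Step 1: Compute V_q(n, t) = Σ_{j=0}^1 C(n, j) (q−1)^j.
  j = 0: C(10,0)·(2)^0 = 1·1 = 1.
  j = 1: C(10,1)·(2)^1 = 10·2 = 20.
  V_q(n, t) = 1 + 20 = 21.
Step 2: q^n = 3^10 = 59049.
Step 3: Hamming bound ⌊q^n / V_q(n,t)⌋ = ⌊59049/21⌋ = 2811.
Step 4: Compare |C| = 769 to 2811: satisfied.
The claimed |C| lies below the Hamming bound.


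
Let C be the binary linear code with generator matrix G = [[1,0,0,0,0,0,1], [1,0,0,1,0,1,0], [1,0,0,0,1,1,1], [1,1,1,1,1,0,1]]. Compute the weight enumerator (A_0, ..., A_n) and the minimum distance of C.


Weight distribution: A_0 = 1, A_2 = 2, A_3 = 6, A_4 = 3, A_5 = 2, A_6 = 2. Minimum distance d = 2.

Enumerate all 2^4 = 16 messages m ∈ F_2^4.
For each, compute codeword c = mG in F_2^7, then tally its weight.
  m = 0000 → c = 0000000, weight = 0.
  m = 1000 → c = 1000001, weight = 2.
  m = 0100 → c = 1001010, weight = 3.
  m = 1100 → c = 0001011, weight = 3.
  m = 0010 → c = 1000111, weight = 4.
  m = 1010 → c = 0000110, weight = 2.
  m = 0110 → c = 0001101, weight = 3.
  m = 1110 → c = 1001100, weight = 3.
  m = 0001 → c = 1111101, weight = 6.
  m = 1001 → c = 0111100, weight = 4.
  m = 0101 → c = 0110111, weight = 5.
  m = 1101 → c = 1110110, weight = 5.
  m = 0011 → c = 0111010, weight = 4.
  m = 1011 → c = 1111011, weight = 6.
  m = 0111 → c = 1110000, weight = 3.
  m = 1111 → c = 0110001, weight = 3.
Tally weights:
  weight 0: 1 codewords.
  weight 2: 2 codewords.
  weight 3: 6 codewords.
  weight 4: 3 codewords.
  weight 5: 2 codewords.
  weight 6: 2 codewords.
Minimum distance d = smallest w > 0 with A_w > 0 = 2.
Sanity: Σ A_w = 16 = 2^4 = 16 ✓.


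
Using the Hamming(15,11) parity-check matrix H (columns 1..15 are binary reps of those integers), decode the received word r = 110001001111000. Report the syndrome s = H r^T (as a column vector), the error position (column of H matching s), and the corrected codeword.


s = (0, 0, 0, 1)^T, error position = 1, corrected codeword c = 010001001111000

Compute s = H r^T mod 2 one row at a time:
  s_1 = 0 + 1 + 1 + 1 + 1 + 0 + 0 + 0 = 4 ≡ 0 (mod 2).
  s_2 = 0 + 0 + 1 + 0 + 1 + 0 + 0 + 0 = 2 ≡ 0 (mod 2).
  s_3 = 1 + 0 + 1 + 0 + 1 + 1 + 0 + 0 = 4 ≡ 0 (mod 2).
  s_4 = 1 + 0 + 0 + 0 + 1 + 1 + 0 + 0 = 3 ≡ 1 (mod 2).
s = (0, 0, 0, 1)^T — this equals column 1 of H (binary 0001), so error is at position 1.
Correct: flip bit 1 of r = 110001001111000 to get c = 010001001111000.


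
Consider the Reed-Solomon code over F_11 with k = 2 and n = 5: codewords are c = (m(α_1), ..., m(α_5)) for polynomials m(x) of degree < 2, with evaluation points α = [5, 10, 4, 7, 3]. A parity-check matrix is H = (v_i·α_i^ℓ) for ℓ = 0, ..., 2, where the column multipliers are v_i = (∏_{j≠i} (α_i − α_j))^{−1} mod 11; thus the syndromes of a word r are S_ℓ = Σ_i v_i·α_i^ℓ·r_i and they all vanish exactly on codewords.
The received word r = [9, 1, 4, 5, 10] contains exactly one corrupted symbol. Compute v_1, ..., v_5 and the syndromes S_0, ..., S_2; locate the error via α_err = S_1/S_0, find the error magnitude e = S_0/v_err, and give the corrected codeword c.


S = (6, 9, 8), error at position 4, error magnitude e = 8, c = [9, 1, 4, 8, 10].

Step 1: column multipliers v_i = (∏_{j≠i}(α_i − α_j))^{−1} mod 11.
  i = 1 (α = 5): (5−10)(5−4)(5−7)(5−3) = (−5)·1·(−2)·2 = 20 ≡ 9, so v_1 = 9^{−1} = 5 (mod 11).
  i = 2 (α = 10): (10−5)(10−4)(10−7)(10−3) = 5·6·3·7 = 630 ≡ 3, so v_2 = 3^{−1} = 4 (mod 11).
  i = 3 (α = 4): (4−5)(4−10)(4−7)(4−3) = (−1)·(−6)·(−3)·1 = −18 ≡ 4, so v_3 = 4^{−1} = 3 (mod 11).
  i = 4 (α = 7): (7−5)(7−10)(7−4)(7−3) = 2·(−3)·3·4 = −72 ≡ 5, so v_4 = 5^{−1} = 9 (mod 11).
  i = 5 (α = 3): (3−5)(3−10)(3−4)(3−7) = (−2)·(−7)·(−1)·(−4) = 56 ≡ 1, so v_5 = 1^{−1} = 1 (mod 11).
  v = [5, 4, 3, 9, 1].
Step 2: syndromes of r = [9, 1, 4, 5, 10] (all sums mod 11).
  S_0 = Σ v_i r_i = 5·9 + 4·1 + 3·4 + 9·5 + 1·10 = 116 ≡ 6.
  S_1 = Σ v_i α_i r_i = 5·5·9 + 4·10·1 + 3·4·4 + 9·7·5 + 1·3·10 = 658 ≡ 9.
  α_i^2 mod 11 = [3, 1, 5, 5, 9].
  S_2 = Σ v_i α_i^2 r_i = 5·3·9 + 4·1·1 + 3·5·4 + 9·5·5 + 1·9·10 = 514 ≡ 8.
  S = (6, 9, 8) ≠ 0, so r is not a codeword (an error is present).
Step 3: locate the error. For a single error e at position i, S_ℓ = v_i·e·α_i^ℓ, so α_err = S_1/S_0.
  S_0^{−1} = 6^{−1} = 2 (mod 11), so α_err = 9·2 = 18 ≡ 7 = α_4. Error position i = 4.
  Consistency check: S_2/S_1 = 8·5 = 40 ≡ 7 = α_err ✓ (single-error assumption holds).
Step 4: error magnitude e = S_0/v_4 = S_0·∏_{j≠4}(α_4 − α_j) = 6·5 = 30 ≡ 8 (mod 11).
Step 5: correct position 4: c_4 = r_4 − e = 5 − 8 ≡ 8 (mod 11). Hence c = [9, 1, 4, 8, 10].
  Check: interpolating c through the α_i gives m(x) = 6 + 5·x (degree < 2) with m(α_i) = c_i for every i, so c is indeed a codeword.


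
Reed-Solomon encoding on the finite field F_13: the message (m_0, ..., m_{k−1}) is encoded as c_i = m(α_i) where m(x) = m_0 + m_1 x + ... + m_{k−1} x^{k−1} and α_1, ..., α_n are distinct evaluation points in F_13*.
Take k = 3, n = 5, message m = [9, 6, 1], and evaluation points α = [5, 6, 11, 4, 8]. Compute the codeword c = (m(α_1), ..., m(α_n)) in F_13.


c = [12, 3, 1, 10, 4]

Message polynomial: m(x) = 9 + 6·x + 1·x^2 (mod 13).
For each evaluation point α_i, compute m(α_i) mod 13:
  α_1 = 5: Horner steps 1 → 11 → 12, so m(5) = 12.
  α_2 = 6: Horner steps 1 → 12 → 3, so m(6) = 3.
  α_3 = 11: Horner steps 1 → 4 → 1, so m(11) = 1.
  α_4 = 4: Horner steps 1 → 10 → 10, so m(4) = 10.
  α_5 = 8: Horner steps 1 → 1 → 4, so m(8) = 4.
Codeword c = [12, 3, 1, 10, 4] ∈ F_13^5.


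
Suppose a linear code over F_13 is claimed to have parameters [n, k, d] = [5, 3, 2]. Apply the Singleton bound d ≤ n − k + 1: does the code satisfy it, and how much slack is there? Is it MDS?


Singleton RHS = n − k + 1 = 3, slack = 1, bound satisfied, not MDS.

Singleton bound: d ≤ n − k + 1.
Here n = 5, k = 3, so n − k + 1 = 3.
Given d = 2, check d ≤ 3: YES.
Slack = (n − k + 1) − d = 1.
The code is NOT MDS (slack = 1 > 0).
Description: the claimed parameters are [5, 3, 2]_13; such a code would be non-MDS.


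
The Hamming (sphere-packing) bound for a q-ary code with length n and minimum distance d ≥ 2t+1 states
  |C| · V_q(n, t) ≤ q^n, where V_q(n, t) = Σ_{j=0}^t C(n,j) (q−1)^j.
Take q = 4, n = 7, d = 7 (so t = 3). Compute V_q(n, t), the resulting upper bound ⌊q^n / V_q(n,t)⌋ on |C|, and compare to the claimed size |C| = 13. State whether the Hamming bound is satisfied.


V_q(n, t) = 1156, q^n = 16384, Hamming bound = 14, |C| = 13 ≤ bound (satisfied).

Step 1: Compute V_q(n, t) = Σ_{j=0}^3 C(n, j) (q−1)^j.
  j = 0: C(7,0)·(3)^0 = 1·1 = 1.
  j = 1: C(7,1)·(3)^1 = 7·3 = 21.
  j = 2: C(7,2)·(3)^2 = 21·9 = 189.
  j = 3: C(7,3)·(3)^3 = 35·27 = 945.
  V_q(n, t) = 1 + 21 + 189 + 945 = 1156.
Step 2: q^n = 4^7 = 16384.
Step 3: Hamming bound ⌊q^n / V_q(n,t)⌋ = ⌊16384/1156⌋ = 14.
Step 4: Compare |C| = 13 to 14: satisfied.
The claimed |C| lies below the Hamming bound.


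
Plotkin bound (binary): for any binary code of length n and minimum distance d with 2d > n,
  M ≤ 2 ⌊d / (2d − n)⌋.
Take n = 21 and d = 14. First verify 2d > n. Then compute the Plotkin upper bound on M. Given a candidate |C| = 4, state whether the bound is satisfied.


Plotkin bound M ≤ 4; given |C| = 4 ≤ bound (satisfied).

Check applicability: 2d = 28, n = 21.
2d − n = 7 > 0, so Plotkin applies.
Compute d/(2d−n) = 14/7 ≈ 2.0000.
⌊d/(2d−n)⌋ = 2.
Plotkin bound: M ≤ 2·2 = 4.
Given |C| = 4, check: satisfied.
This |C| is at the Plotkin bound.


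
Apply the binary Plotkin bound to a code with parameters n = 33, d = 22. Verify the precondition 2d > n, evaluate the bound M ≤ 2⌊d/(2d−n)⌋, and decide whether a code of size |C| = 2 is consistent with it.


Plotkin bound M ≤ 4; given |C| = 2 ≤ bound (satisfied).

Check applicability: 2d = 44, n = 33.
2d − n = 11 > 0, so Plotkin applies.
Compute d/(2d−n) = 22/11 ≈ 2.0000.
⌊d/(2d−n)⌋ = 2.
Plotkin bound: M ≤ 2·2 = 4.
Given |C| = 2, check: satisfied.
This |C| is below the Plotkin bound.


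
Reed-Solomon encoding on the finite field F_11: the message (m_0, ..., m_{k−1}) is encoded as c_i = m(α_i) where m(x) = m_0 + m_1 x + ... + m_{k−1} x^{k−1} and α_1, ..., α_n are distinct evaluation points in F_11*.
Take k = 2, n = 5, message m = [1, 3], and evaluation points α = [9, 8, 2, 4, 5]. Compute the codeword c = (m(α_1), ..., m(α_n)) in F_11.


c = [6, 3, 7, 2, 5]

Message polynomial: m(x) = 1 + 3·x (mod 11).
For each evaluation point α_i, compute m(α_i) mod 11:
  α_1 = 9: Horner steps 3 → 6, so m(9) = 6.
  α_2 = 8: Horner steps 3 → 3, so m(8) = 3.
  α_3 = 2: Horner steps 3 → 7, so m(2) = 7.
  α_4 = 4: Horner steps 3 → 2, so m(4) = 2.
  α_5 = 5: Horner steps 3 → 5, so m(5) = 5.
Codeword c = [6, 3, 7, 2, 5] ∈ F_11^5.


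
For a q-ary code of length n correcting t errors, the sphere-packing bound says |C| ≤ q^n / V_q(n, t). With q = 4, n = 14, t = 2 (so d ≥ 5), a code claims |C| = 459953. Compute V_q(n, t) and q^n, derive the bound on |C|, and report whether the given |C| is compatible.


V_q(n, t) = 862, q^n = 268435456, Hamming bound = 311410, |C| = 459953 > bound (violated).

Step 1: Compute V_q(n, t) = Σ_{j=0}^2 C(n, j) (q−1)^j.
  j = 0: C(14,0)·(3)^0 = 1·1 = 1.
  j = 1: C(14,1)·(3)^1 = 14·3 = 42.
  j = 2: C(14,2)·(3)^2 = 91·9 = 819.
  V_q(n, t) = 1 + 42 + 819 = 862.
Step 2: q^n = 4^14 = 268435456.
Step 3: Hamming bound ⌊q^n / V_q(n,t)⌋ = ⌊268435456/862⌋ = 311410.
Step 4: Compare |C| = 459953 to 311410: violated.
The claimed |C| lies above the Hamming bound, so no 4-ary code of length 14 with d ≥ 5 can have 459953 codewords.


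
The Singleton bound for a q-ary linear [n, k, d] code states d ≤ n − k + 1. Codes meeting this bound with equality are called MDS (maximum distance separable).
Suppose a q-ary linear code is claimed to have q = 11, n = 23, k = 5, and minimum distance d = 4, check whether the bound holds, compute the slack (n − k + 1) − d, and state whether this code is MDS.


Singleton RHS = n − k + 1 = 19, slack = 15, bound satisfied, not MDS.

Singleton bound: d ≤ n − k + 1.
Here n = 23, k = 5, so n − k + 1 = 19.
Given d = 4, check d ≤ 19: YES.
Slack = (n − k + 1) − d = 15.
The code is NOT MDS (slack = 15 > 0).
Description: the claimed parameters are [23, 5, 4]_11; such a code would be non-MDS.


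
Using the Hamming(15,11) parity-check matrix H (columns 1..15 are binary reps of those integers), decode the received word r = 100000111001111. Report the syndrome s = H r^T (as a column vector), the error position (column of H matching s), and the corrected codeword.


s = (0, 1, 1, 1)^T, error position = 7, corrected codeword c = 100000011001111

Compute s = H r^T mod 2 one row at a time:
  s_1 = 1 + 1 + 0 + 0 + 1 + 1 + 1 + 1 = 6 ≡ 0 (mod 2).
  s_2 = 0 + 0 + 0 + 1 + 1 + 1 + 1 + 1 = 5 ≡ 1 (mod 2).
  s_3 = 0 + 0 + 0 + 1 + 0 + 0 + 1 + 1 = 3 ≡ 1 (mod 2).
  s_4 = 1 + 0 + 0 + 1 + 1 + 0 + 1 + 1 = 5 ≡ 1 (mod 2).
s = (0, 1, 1, 1)^T — this equals column 7 of H (binary 0111), so error is at position 7.
Correct: flip bit 7 of r = 100000111001111 to get c = 100000011001111.


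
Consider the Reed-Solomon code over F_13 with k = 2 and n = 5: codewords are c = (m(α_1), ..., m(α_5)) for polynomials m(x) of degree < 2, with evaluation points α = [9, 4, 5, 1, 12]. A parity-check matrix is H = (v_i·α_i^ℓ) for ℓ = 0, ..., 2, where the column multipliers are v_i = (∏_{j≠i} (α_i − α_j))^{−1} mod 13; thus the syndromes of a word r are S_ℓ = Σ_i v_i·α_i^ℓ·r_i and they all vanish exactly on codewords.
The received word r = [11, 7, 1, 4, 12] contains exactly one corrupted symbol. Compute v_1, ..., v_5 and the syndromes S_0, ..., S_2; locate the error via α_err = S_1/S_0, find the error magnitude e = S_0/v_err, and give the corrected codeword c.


S = (8, 6, 11), error at position 2, error magnitude e = 2, c = [11, 5, 1, 4, 12].

Step 1: column multipliers v_i = (∏_{j≠i}(α_i − α_j))^{−1} mod 13.
  i = 1 (α = 9): (9−4)(9−5)(9−1)(9−12) = 5·4·8·(−3) = −480 ≡ 1, so v_1 = 1^{−1} = 1 (mod 13).
  i = 2 (α = 4): (4−9)(4−5)(4−1)(4−12) = (−5)·(−1)·3·(−8) = −120 ≡ 10, so v_2 = 10^{−1} = 4 (mod 13).
  i = 3 (α = 5): (5−9)(5−4)(5−1)(5−12) = (−4)·1·4·(−7) = 112 ≡ 8, so v_3 = 8^{−1} = 5 (mod 13).
  i = 4 (α = 1): (1−9)(1−4)(1−5)(1−12) = (−8)·(−3)·(−4)·(−11) = 1056 ≡ 3, so v_4 = 3^{−1} = 9 (mod 13).
  i = 5 (α = 12): (12−9)(12−4)(12−5)(12−1) = 3·8·7·11 = 1848 ≡ 2, so v_5 = 2^{−1} = 7 (mod 13).
  v = [1, 4, 5, 9, 7].
Step 2: syndromes of r = [11, 7, 1, 4, 12] (all sums mod 13).
  S_0 = Σ v_i r_i = 1·11 + 4·7 + 5·1 + 9·4 + 7·12 = 164 ≡ 8.
  S_1 = Σ v_i α_i r_i = 1·9·11 + 4·4·7 + 5·5·1 + 9·1·4 + 7·12·12 = 1280 ≡ 6.
  α_i^2 mod 13 = [3, 3, 12, 1, 1].
  S_2 = Σ v_i α_i^2 r_i = 1·3·11 + 4·3·7 + 5·12·1 + 9·1·4 + 7·1·12 = 297 ≡ 11.
  S = (8, 6, 11) ≠ 0, so r is not a codeword (an error is present).
Step 3: locate the error. For a single error e at position i, S_ℓ = v_i·e·α_i^ℓ, so α_err = S_1/S_0.
  S_0^{−1} = 8^{−1} = 5 (mod 13), so α_err = 6·5 = 30 ≡ 4 = α_2. Error position i = 2.
  Consistency check: S_2/S_1 = 11·11 = 121 ≡ 4 = α_err ✓ (single-error assumption holds).
Step 4: error magnitude e = S_0/v_2 = S_0·∏_{j≠2}(α_2 − α_j) = 8·10 = 80 ≡ 2 (mod 13).
Step 5: correct position 2: c_2 = r_2 − e = 7 − 2 ≡ 5 (mod 13). Hence c = [11, 5, 1, 4, 12].
  Check: interpolating c through the α_i gives m(x) = 8 + 9·x (degree < 2) with m(α_i) = c_i for every i, so c is indeed a codeword.


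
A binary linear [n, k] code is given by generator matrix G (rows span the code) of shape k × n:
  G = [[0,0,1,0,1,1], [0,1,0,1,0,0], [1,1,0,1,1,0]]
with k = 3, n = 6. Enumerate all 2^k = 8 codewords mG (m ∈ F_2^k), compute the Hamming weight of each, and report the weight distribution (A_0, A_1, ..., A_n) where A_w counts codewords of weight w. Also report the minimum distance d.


Weight distribution: A_0 = 1, A_2 = 2, A_3 = 2, A_4 = 1, A_5 = 2. Minimum distance d = 2.

Enumerate all 2^3 = 8 messages m ∈ F_2^3.
For each, compute codeword c = mG in F_2^6, then tally its weight.
  m = 000 → c = 000000, weight = 0.
  m = 100 → c = 001011, weight = 3.
  m = 010 → c = 010100, weight = 2.
  m = 110 → c = 011111, weight = 5.
  m = 001 → c = 110110, weight = 4.
  m = 101 → c = 111101, weight = 5.
  m = 011 → c = 100010, weight = 2.
  m = 111 → c = 101001, weight = 3.
Tally weights:
  weight 0: 1 codewords.
  weight 2: 2 codewords.
  weight 3: 2 codewords.
  weight 4: 1 codewords.
  weight 5: 2 codewords.
Minimum distance d = smallest w > 0 with A_w > 0 = 2.
Sanity: Σ A_w = 8 = 2^3 = 8 ✓.


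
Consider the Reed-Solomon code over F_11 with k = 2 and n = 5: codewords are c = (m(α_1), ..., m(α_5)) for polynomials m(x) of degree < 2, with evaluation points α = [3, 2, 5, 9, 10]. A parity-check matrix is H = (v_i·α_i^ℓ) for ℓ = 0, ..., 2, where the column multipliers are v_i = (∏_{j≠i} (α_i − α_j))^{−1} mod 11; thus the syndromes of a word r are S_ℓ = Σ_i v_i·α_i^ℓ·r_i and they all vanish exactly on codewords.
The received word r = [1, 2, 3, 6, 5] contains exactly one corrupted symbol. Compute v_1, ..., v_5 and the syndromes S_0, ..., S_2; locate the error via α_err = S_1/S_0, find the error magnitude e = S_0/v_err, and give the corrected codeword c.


S = (7, 2, 10), error at position 3, error magnitude e = 4, c = [1, 2, 10, 6, 5].

Step 1: column multipliers v_i = (∏_{j≠i}(α_i − α_j))^{−1} mod 11.
  i = 1 (α = 3): (3−2)(3−5)(3−9)(3−10) = 1·(−2)·(−6)·(−7) = −84 ≡ 4, so v_1 = 4^{−1} = 3 (mod 11).
  i = 2 (α = 2): (2−3)(2−5)(2−9)(2−10) = (−1)·(−3)·(−7)·(−8) = 168 ≡ 3, so v_2 = 3^{−1} = 4 (mod 11).
  i = 3 (α = 5): (5−3)(5−2)(5−9)(5−10) = 2·3·(−4)·(−5) = 120 ≡ 10, so v_3 = 10^{−1} = 10 (mod 11).
  i = 4 (α = 9): (9−3)(9−2)(9−5)(9−10) = 6·7·4·(−1) = −168 ≡ 8, so v_4 = 8^{−1} = 7 (mod 11).
  i = 5 (α = 10): (10−3)(10−2)(10−5)(10−9) = 7·8·5·1 = 280 ≡ 5, so v_5 = 5^{−1} = 9 (mod 11).
  v = [3, 4, 10, 7, 9].
Step 2: syndromes of r = [1, 2, 3, 6, 5] (all sums mod 11).
  S_0 = Σ v_i r_i = 3·1 + 4·2 + 10·3 + 7·6 + 9·5 = 128 ≡ 7.
  S_1 = Σ v_i α_i r_i = 3·3·1 + 4·2·2 + 10·5·3 + 7·9·6 + 9·10·5 = 1003 ≡ 2.
  α_i^2 mod 11 = [9, 4, 3, 4, 1].
  S_2 = Σ v_i α_i^2 r_i = 3·9·1 + 4·4·2 + 10·3·3 + 7·4·6 + 9·1·5 = 362 ≡ 10.
  S = (7, 2, 10) ≠ 0, so r is not a codeword (an error is present).
Step 3: locate the error. For a single error e at position i, S_ℓ = v_i·e·α_i^ℓ, so α_err = S_1/S_0.
  S_0^{−1} = 7^{−1} = 8 (mod 11), so α_err = 2·8 = 16 ≡ 5 = α_3. Error position i = 3.
  Consistency check: S_2/S_1 = 10·6 = 60 ≡ 5 = α_err ✓ (single-error assumption holds).
Step 4: error magnitude e = S_0/v_3 = S_0·∏_{j≠3}(α_3 − α_j) = 7·10 = 70 ≡ 4 (mod 11).
Step 5: correct position 3: c_3 = r_3 − e = 3 − 4 ≡ 10 (mod 11). Hence c = [1, 2, 10, 6, 5].
  Check: interpolating c through the α_i gives m(x) = 4 + 10·x (degree < 2) with m(α_i) = c_i for every i, so c is indeed a codeword.


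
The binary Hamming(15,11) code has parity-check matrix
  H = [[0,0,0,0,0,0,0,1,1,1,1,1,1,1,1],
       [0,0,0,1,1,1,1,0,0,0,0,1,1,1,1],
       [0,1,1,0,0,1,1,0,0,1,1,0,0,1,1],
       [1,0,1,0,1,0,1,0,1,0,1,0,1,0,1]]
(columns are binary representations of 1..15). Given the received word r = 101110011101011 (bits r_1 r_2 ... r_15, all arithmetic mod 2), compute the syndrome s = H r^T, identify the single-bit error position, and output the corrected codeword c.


s = (0, 1, 0, 1)^T, error position = 5, corrected codeword c = 101100011101011

Compute s = H r^T mod 2 one row at a time:
  s_1 = 1 + 1 + 1 + 0 + 1 + 0 + 1 + 1 = 6 ≡ 0 (mod 2).
  s_2 = 1 + 1 + 0 + 0 + 1 + 0 + 1 + 1 = 5 ≡ 1 (mod 2).
  s_3 = 0 + 1 + 0 + 0 + 1 + 0 + 1 + 1 = 4 ≡ 0 (mod 2).
  s_4 = 1 + 1 + 1 + 0 + 1 + 0 + 0 + 1 = 5 ≡ 1 (mod 2).
s = (0, 1, 0, 1)^T — this equals column 5 of H (binary 0101), so error is at position 5.
Correct: flip bit 5 of r = 101110011101011 to get c = 101100011101011.


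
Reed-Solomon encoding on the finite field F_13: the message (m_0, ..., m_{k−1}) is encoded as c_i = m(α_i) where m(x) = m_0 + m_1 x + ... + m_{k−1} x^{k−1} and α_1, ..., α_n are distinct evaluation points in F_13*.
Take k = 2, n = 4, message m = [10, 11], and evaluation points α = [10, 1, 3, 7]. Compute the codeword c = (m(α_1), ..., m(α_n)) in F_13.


c = [3, 8, 4, 9]

Message polynomial: m(x) = 10 + 11·x (mod 13).
For each evaluation point α_i, compute m(α_i) mod 13:
  α_1 = 10: Horner steps 11 → 3, so m(10) = 3.
  α_2 = 1: Horner steps 11 → 8, so m(1) = 8.
  α_3 = 3: Horner steps 11 → 4, so m(3) = 4.
  α_4 = 7: Horner steps 11 → 9, so m(7) = 9.
Codeword c = [3, 8, 4, 9] ∈ F_13^4.


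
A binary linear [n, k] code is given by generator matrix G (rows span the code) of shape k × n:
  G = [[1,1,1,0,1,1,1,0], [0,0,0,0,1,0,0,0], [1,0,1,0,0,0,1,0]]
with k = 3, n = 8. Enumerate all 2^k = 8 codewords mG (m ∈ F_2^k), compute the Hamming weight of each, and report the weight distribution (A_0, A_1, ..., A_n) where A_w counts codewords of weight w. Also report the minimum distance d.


Weight distribution: A_0 = 1, A_1 = 1, A_2 = 1, A_3 = 2, A_4 = 1, A_5 = 1, A_6 = 1. Minimum distance d = 1.

Enumerate all 2^3 = 8 messages m ∈ F_2^3.
For each, compute codeword c = mG in F_2^8, then tally its weight.
  m = 000 → c = 00000000, weight = 0.
  m = 100 → c = 11101110, weight = 6.
  m = 010 → c = 00001000, weight = 1.
  m = 110 → c = 11100110, weight = 5.
  m = 001 → c = 10100010, weight = 3.
  m = 101 → c = 01001100, weight = 3.
  m = 011 → c = 10101010, weight = 4.
  m = 111 → c = 01000100, weight = 2.
Tally weights:
  weight 0: 1 codewords.
  weight 1: 1 codewords.
  weight 2: 1 codewords.
  weight 3: 2 codewords.
  weight 4: 1 codewords.
  weight 5: 1 codewords.
  weight 6: 1 codewords.
Minimum distance d = smallest w > 0 with A_w > 0 = 1.
Sanity: Σ A_w = 8 = 2^3 = 8 ✓.


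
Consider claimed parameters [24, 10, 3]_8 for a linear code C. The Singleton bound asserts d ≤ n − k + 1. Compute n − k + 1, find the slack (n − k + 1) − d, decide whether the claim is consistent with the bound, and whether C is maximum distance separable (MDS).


Singleton RHS = n − k + 1 = 15, slack = 12, bound satisfied, not MDS.

Singleton bound: d ≤ n − k + 1.
Here n = 24, k = 10, so n − k + 1 = 15.
Given d = 3, check d ≤ 15: YES.
Slack = (n − k + 1) − d = 12.
The code is NOT MDS (slack = 12 > 0).
Description: the claimed parameters are [24, 10, 3]_8; such a code would be non-MDS.


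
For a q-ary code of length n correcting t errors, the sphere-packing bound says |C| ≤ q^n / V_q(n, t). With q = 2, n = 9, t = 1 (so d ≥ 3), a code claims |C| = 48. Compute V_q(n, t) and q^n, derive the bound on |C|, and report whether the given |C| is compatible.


V_q(n, t) = 10, q^n = 512, Hamming bound = 51, |C| = 48 ≤ bound (satisfied).

Step 1: Compute V_q(n, t) = Σ_{j=0}^1 C(n, j) (q−1)^j.
  j = 0: C(9,0)·(1)^0 = 1·1 = 1.
  j = 1: C(9,1)·(1)^1 = 9·1 = 9.
  V_q(n, t) = 1 + 9 = 10.
Step 2: q^n = 2^9 = 512.
Step 3: Hamming bound ⌊q^n / V_q(n,t)⌋ = ⌊512/10⌋ = 51.
Step 4: Compare |C| = 48 to 51: satisfied.
The claimed |C| lies below the Hamming bound.


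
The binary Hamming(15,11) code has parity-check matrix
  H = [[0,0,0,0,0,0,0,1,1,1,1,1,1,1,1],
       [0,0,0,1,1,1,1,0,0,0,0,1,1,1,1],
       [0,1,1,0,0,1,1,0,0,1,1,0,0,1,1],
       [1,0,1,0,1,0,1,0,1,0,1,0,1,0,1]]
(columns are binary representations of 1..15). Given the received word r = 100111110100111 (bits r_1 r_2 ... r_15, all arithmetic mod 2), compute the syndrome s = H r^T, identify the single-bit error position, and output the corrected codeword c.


s = (1, 1, 1, 1)^T, error position = 15, corrected codeword c = 100111110100110

Compute s = H r^T mod 2 one row at a time:
  s_1 = 1 + 0 + 1 + 0 + 0 + 1 + 1 + 1 = 5 ≡ 1 (mod 2).
  s_2 = 1 + 1 + 1 + 1 + 0 + 1 + 1 + 1 = 7 ≡ 1 (mod 2).
  s_3 = 0 + 0 + 1 + 1 + 1 + 0 + 1 + 1 = 5 ≡ 1 (mod 2).
  s_4 = 1 + 0 + 1 + 1 + 0 + 0 + 1 + 1 = 5 ≡ 1 (mod 2).
s = (1, 1, 1, 1)^T — this equals column 15 of H (binary 1111), so error is at position 15.
Correct: flip bit 15 of r = 100111110100111 to get c = 100111110100110.


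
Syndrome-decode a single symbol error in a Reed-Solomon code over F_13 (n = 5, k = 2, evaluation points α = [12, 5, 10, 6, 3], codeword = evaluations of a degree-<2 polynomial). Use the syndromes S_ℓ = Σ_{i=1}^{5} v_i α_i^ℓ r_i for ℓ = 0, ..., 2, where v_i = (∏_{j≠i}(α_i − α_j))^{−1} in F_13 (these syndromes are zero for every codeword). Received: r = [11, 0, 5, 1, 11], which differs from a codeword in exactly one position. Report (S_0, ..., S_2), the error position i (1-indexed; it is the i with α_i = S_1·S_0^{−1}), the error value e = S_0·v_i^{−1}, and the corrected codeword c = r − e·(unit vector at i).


S = (2, 11, 2), error at position 1, error magnitude e = 4, c = [7, 0, 5, 1, 11].

Step 1: column multipliers v_i = (∏_{j≠i}(α_i − α_j))^{−1} mod 13.
  i = 1 (α = 12): (12−5)(12−10)(12−6)(12−3) = 7·2·6·9 = 756 ≡ 2, so v_1 = 2^{−1} = 7 (mod 13).
  i = 2 (α = 5): (5−12)(5−10)(5−6)(5−3) = (−7)·(−5)·(−1)·2 = −70 ≡ 8, so v_2 = 8^{−1} = 5 (mod 13).
  i = 3 (α = 10): (10−12)(10−5)(10−6)(10−3) = (−2)·5·4·7 = −280 ≡ 6, so v_3 = 6^{−1} = 11 (mod 13).
  i = 4 (α = 6): (6−12)(6−5)(6−10)(6−3) = (−6)·1·(−4)·3 = 72 ≡ 7, so v_4 = 7^{−1} = 2 (mod 13).
  i = 5 (α = 3): (3−12)(3−5)(3−10)(3−6) = (−9)·(−2)·(−7)·(−3) = 378 ≡ 1, so v_5 = 1^{−1} = 1 (mod 13).
  v = [7, 5, 11, 2, 1].
Step 2: syndromes of r = [11, 0, 5, 1, 11] (all sums mod 13).
  S_0 = Σ v_i r_i = 7·11 + 5·0 + 11·5 + 2·1 + 1·11 = 145 ≡ 2.
  S_1 = Σ v_i α_i r_i = 7·12·11 + 5·5·0 + 11·10·5 + 2·6·1 + 1·3·11 = 1519 ≡ 11.
  α_i^2 mod 13 = [1, 12, 9, 10, 9].
  S_2 = Σ v_i α_i^2 r_i = 7·1·11 + 5·12·0 + 11·9·5 + 2·10·1 + 1·9·11 = 691 ≡ 2.
  S = (2, 11, 2) ≠ 0, so r is not a codeword (an error is present).
Step 3: locate the error. For a single error e at position i, S_ℓ = v_i·e·α_i^ℓ, so α_err = S_1/S_0.
  S_0^{−1} = 2^{−1} = 7 (mod 13), so α_err = 11·7 = 77 ≡ 12 = α_1. Error position i = 1.
  Consistency check: S_2/S_1 = 2·6 = 12 ≡ 12 = α_err ✓ (single-error assumption holds).
Step 4: error magnitude e = S_0/v_1 = S_0·∏_{j≠1}(α_1 − α_j) = 2·2 = 4 ≡ 4 (mod 13).
Step 5: correct position 1: c_1 = r_1 − e = 11 − 4 ≡ 7 (mod 13). Hence c = [7, 0, 5, 1, 11].
  Check: interpolating c through the α_i gives m(x) = 8 + 1·x (degree < 2) with m(α_i) = c_i for every i, so c is indeed a codeword.


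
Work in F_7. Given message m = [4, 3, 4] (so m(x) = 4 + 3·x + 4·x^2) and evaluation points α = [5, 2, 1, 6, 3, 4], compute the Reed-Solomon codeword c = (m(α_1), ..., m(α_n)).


c = [0, 5, 4, 5, 0, 3]

Message polynomial: m(x) = 4 + 3·x + 4·x^2 (mod 7).
For each evaluation point α_i, compute m(α_i) mod 7:
  α_1 = 5: Horner steps 4 → 2 → 0, so m(5) = 0.
  α_2 = 2: Horner steps 4 → 4 → 5, so m(2) = 5.
  α_3 = 1: Horner steps 4 → 0 → 4, so m(1) = 4.
  α_4 = 6: Horner steps 4 → 6 → 5, so m(6) = 5.
  α_5 = 3: Horner steps 4 → 1 → 0, so m(3) = 0.
  α_6 = 4: Horner steps 4 → 5 → 3, so m(4) = 3.
Codeword c = [0, 5, 4, 5, 0, 3] ∈ F_7^6.


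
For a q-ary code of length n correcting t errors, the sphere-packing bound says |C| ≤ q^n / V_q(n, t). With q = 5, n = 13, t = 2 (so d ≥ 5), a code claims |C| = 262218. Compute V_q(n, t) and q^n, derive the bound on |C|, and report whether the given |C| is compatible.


V_q(n, t) = 1301, q^n = 1220703125, Hamming bound = 938280, |C| = 262218 ≤ bound (satisfied).

Step 1: Compute V_q(n, t) = Σ_{j=0}^2 C(n, j) (q−1)^j.
  j = 0: C(13,0)·(4)^0 = 1·1 = 1.
  j = 1: C(13,1)·(4)^1 = 13·4 = 52.
  j = 2: C(13,2)·(4)^2 = 78·16 = 1248.
  V_q(n, t) = 1 + 52 + 1248 = 1301.
Step 2: q^n = 5^13 = 1220703125.
Step 3: Hamming bound ⌊q^n / V_q(n,t)⌋ = ⌊1220703125/1301⌋ = 938280.
Step 4: Compare |C| = 262218 to 938280: satisfied.
The claimed |C| lies below the Hamming bound.


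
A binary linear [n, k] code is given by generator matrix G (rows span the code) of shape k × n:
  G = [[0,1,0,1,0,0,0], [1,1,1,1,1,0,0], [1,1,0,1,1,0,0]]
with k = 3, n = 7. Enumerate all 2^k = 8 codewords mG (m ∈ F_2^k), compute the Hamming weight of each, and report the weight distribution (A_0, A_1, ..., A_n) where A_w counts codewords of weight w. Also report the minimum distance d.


Weight distribution: A_0 = 1, A_1 = 1, A_2 = 2, A_3 = 2, A_4 = 1, A_5 = 1. Minimum distance d = 1.

Enumerate all 2^3 = 8 messages m ∈ F_2^3.
For each, compute codeword c = mG in F_2^7, then tally its weight.
  m = 000 → c = 0000000, weight = 0.
  m = 100 → c = 0101000, weight = 2.
  m = 010 → c = 1111100, weight = 5.
  m = 110 → c = 1010100, weight = 3.
  m = 001 → c = 1101100, weight = 4.
  m = 101 → c = 1000100, weight = 2.
  m = 011 → c = 0010000, weight = 1.
  m = 111 → c = 0111000, weight = 3.
Tally weights:
  weight 0: 1 codewords.
  weight 1: 1 codewords.
  weight 2: 2 codewords.
  weight 3: 2 codewords.
  weight 4: 1 codewords.
  weight 5: 1 codewords.
Minimum distance d = smallest w > 0 with A_w > 0 = 1.
Sanity: Σ A_w = 8 = 2^3 = 8 ✓.


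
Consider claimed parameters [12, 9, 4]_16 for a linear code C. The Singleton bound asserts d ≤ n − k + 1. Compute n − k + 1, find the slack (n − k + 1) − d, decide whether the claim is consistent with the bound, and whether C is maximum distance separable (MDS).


Singleton RHS = n − k + 1 = 4, slack = 0, bound satisfied, MDS.

Singleton bound: d ≤ n − k + 1.
Here n = 12, k = 9, so n − k + 1 = 4.
Given d = 4, check d ≤ 4: YES.
Slack = (n − k + 1) − d = 0.
The code is MDS (slack = 0).
Description: the claimed parameters are [12, 9, 4]_16; such a code would be MDS (meets Singleton bound).
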